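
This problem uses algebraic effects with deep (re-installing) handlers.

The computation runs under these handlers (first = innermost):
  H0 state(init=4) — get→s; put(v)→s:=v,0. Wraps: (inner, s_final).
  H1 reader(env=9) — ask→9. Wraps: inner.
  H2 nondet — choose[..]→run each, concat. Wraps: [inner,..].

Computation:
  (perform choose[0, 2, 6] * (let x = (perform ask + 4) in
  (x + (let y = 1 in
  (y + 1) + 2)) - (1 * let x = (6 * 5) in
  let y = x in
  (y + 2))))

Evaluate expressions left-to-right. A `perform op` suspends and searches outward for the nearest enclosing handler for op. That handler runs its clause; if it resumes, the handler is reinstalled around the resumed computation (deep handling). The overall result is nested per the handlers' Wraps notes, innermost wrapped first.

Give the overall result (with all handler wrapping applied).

Evaluation trace:
choose[0, 2, 6] @ H2
  branch[0] choose=0:
    ask @ H1 ⇒ 9
    H0 returns (0, 4)
    H1 returns (0, 4)
    H2 returns [(0, 4)]
  branch[1] choose=2:
    ask @ H1 ⇒ 9
    H0 returns (-30, 4)
    H1 returns (-30, 4)
    H2 returns [(-30, 4)]
  branch[2] choose=6:
    ask @ H1 ⇒ 9
    H0 returns (-90, 4)
    H1 returns (-90, 4)
    H2 returns [(-90, 4)]
= [(0, 4), (-30, 4), (-90, 4)]

Answer: [(0, 4), (-30, 4), (-90, 4)]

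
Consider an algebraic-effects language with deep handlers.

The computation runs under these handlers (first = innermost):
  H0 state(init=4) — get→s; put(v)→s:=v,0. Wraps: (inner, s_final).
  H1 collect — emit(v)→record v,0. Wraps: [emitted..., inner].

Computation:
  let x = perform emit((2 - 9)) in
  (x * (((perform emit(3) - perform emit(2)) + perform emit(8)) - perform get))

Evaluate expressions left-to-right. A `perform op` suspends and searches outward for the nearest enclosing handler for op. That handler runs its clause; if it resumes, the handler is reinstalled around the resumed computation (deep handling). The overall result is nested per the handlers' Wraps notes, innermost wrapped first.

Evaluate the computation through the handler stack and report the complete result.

Evaluation trace:
emit(-7) @ H1 ⇒ out+=-7
emit(3) @ H1 ⇒ out+=3
emit(2) @ H1 ⇒ out+=2
emit(8) @ H1 ⇒ out+=8
get @ H0 ⇒ 4
H0 returns (0, 4)
H1 returns [-7, 3, 2, 8, (0, 4)]
= [-7, 3, 2, 8, (0, 4)]

Answer: [-7, 3, 2, 8, (0, 4)]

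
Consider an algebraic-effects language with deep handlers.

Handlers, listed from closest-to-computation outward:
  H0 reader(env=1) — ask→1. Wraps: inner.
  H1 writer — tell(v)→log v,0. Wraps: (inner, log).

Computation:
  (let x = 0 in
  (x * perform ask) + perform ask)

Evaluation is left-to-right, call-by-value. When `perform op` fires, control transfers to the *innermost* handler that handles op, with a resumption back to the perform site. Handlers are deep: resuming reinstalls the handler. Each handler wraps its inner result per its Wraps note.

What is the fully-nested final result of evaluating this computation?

Step-by-step:
ask @ H0 ⇒ 1
ask @ H0 ⇒ 1
H0 returns 1
H1 returns (1, ())
= (1, ())

Answer: (1, ())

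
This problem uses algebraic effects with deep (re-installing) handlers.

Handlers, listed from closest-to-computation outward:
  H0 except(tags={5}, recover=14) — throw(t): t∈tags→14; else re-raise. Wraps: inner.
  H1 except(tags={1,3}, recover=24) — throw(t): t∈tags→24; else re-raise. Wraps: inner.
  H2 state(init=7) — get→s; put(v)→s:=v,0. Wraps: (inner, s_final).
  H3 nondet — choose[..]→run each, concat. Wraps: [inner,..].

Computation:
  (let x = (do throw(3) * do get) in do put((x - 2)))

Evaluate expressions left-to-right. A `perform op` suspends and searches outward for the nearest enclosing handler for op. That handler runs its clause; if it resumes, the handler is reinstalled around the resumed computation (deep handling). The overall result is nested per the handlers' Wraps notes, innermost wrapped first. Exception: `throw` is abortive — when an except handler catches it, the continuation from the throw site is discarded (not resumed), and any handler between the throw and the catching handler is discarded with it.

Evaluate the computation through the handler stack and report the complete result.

Evaluation trace:
throw(3) @ H0 re-raised
throw(3) @ H1 caught ⇒ 24
H2 returns (24, 7)
H3 returns [(24, 7)]
= [(24, 7)]

Answer: [(24, 7)]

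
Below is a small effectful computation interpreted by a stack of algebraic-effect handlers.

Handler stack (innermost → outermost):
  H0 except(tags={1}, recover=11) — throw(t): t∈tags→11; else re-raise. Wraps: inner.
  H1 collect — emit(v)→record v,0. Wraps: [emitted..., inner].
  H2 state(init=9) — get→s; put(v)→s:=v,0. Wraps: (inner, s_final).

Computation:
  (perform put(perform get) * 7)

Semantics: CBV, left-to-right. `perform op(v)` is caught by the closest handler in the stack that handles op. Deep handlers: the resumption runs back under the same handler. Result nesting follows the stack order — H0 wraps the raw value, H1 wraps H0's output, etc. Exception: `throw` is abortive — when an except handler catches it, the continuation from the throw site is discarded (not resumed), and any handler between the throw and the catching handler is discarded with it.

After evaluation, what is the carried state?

Evaluation trace:
get @ H2 ⇒ 9
put(9) @ H2 ⇒ s:=9
H0 returns 0
H1 returns [0]
H2 returns ([0], 9)
= ([0], 9)

Answer: 9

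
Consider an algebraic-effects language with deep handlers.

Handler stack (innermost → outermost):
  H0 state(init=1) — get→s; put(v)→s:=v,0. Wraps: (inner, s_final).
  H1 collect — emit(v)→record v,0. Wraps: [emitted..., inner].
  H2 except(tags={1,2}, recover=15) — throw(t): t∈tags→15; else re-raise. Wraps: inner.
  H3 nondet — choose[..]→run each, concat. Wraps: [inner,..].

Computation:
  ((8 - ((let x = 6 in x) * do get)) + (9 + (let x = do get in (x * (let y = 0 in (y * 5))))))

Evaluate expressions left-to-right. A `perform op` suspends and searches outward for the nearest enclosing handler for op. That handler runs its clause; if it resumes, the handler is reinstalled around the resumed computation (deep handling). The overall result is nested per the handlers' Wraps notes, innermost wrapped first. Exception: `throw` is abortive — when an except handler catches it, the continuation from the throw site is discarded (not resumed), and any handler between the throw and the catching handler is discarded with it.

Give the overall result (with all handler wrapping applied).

Step-by-step:
get @ H0 ⇒ 1
get @ H0 ⇒ 1
H0 returns (11, 1)
H1 returns [(11, 1)]
H2 returns [(11, 1)]
H3 returns [[(11, 1)]]
= [[(11, 1)]]

Answer: [[(11, 1)]]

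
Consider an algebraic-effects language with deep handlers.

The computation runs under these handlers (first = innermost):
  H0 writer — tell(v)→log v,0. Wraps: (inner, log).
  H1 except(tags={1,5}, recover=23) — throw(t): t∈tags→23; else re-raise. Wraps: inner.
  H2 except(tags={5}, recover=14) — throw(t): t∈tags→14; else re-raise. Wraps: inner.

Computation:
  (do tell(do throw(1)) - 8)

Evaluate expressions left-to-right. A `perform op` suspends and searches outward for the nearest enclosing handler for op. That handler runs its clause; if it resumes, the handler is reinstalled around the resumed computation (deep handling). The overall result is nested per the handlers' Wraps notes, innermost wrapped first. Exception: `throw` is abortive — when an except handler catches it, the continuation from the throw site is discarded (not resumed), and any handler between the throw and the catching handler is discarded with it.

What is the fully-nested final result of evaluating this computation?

Answer: 23

Step-by-step:
throw(1) @ H1 caught ⇒ 23
H2 returns 23
= 23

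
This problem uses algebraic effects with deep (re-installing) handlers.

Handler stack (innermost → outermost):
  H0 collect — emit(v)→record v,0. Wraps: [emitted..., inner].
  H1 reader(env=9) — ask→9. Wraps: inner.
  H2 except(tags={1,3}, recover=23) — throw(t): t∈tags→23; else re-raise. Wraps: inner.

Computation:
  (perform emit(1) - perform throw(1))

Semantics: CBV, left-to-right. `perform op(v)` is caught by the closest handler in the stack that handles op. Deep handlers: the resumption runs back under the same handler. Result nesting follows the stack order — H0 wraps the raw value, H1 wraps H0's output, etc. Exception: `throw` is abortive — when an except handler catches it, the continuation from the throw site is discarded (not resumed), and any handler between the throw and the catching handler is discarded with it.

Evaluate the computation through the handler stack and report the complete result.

Answer: 23

Working:
emit(1) @ H0 ⇒ out+=1
throw(1) @ H2 caught ⇒ 23
= 23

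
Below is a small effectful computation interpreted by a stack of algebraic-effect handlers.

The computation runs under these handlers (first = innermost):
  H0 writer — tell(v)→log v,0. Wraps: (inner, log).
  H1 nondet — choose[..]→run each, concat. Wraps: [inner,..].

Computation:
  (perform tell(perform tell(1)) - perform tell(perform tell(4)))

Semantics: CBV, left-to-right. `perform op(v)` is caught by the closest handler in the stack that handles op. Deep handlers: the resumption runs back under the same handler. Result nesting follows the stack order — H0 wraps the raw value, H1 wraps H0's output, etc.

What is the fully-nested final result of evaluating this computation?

Answer: [(0, (1, 0, 4, 0))]

Working:
tell(1) @ H0 ⇒ log+=1
tell(0) @ H0 ⇒ log+=0
tell(4) @ H0 ⇒ log+=4
tell(0) @ H0 ⇒ log+=0
H0 returns (0, (1, 0, 4, 0))
H1 returns [(0, (1, 0, 4, 0))]
= [(0, (1, 0, 4, 0))]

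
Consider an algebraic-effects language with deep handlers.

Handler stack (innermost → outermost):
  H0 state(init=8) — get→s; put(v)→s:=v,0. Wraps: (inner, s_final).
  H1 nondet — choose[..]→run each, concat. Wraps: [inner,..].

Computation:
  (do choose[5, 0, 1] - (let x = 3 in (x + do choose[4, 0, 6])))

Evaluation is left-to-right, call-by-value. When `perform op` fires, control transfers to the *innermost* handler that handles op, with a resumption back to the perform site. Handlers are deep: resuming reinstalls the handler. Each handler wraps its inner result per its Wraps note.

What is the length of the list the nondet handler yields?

Answer: 9

Working:
choose[5, 0, 1] @ H1
  branch[0] choose=5:
    choose[4, 0, 6] @ H1
      branch[0] choose=4:
        H0 returns (-2, 8)
        H1 returns [(-2, 8)]
      branch[1] choose=0:
        H0 returns (2, 8)
        H1 returns [(2, 8)]
      branch[2] choose=6:
        H0 returns (-4, 8)
        H1 returns [(-4, 8)]
  branch[1] choose=0:
    choose[4, 0, 6] @ H1
      branch[0] choose=4:
        H0 returns (-7, 8)
        H1 returns [(-7, 8)]
      branch[1] choose=0:
        H0 returns (-3, 8)
        H1 returns [(-3, 8)]
      branch[2] choose=6:
        H0 returns (-9, 8)
        H1 returns [(-9, 8)]
  branch[2] choose=1:
    choose[4, 0, 6] @ H1
      branch[0] choose=4:
        H0 returns (-6, 8)
        H1 returns [(-6, 8)]
      branch[1] choose=0:
        H0 returns (-2, 8)
        H1 returns [(-2, 8)]
      branch[2] choose=6:
        H0 returns (-8, 8)
        H1 returns [(-8, 8)]
= [(-2, 8), (2, 8), (-4, 8), (-7, 8), (-3, 8), (-9, 8), (-6, 8), (-2, 8), (-8, 8)]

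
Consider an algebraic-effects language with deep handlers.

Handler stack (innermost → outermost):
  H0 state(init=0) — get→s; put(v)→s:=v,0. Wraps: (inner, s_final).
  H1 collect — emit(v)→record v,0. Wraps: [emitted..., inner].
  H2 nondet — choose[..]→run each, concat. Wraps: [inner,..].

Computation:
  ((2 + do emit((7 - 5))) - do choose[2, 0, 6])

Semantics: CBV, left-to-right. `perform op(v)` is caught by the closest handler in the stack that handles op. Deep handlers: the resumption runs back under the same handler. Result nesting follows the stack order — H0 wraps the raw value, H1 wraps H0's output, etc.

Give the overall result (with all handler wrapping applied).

Working:
emit(2) @ H1 ⇒ out+=2
choose[2, 0, 6] @ H2
  branch[0] choose=2:
    H0 returns (0, 0)
    H1 returns [2, (0, 0)]
    H2 returns [[2, (0, 0)]]
  branch[1] choose=0:
    H0 returns (2, 0)
    H1 returns [2, (2, 0)]
    H2 returns [[2, (2, 0)]]
  branch[2] choose=6:
    H0 returns (-4, 0)
    H1 returns [2, (-4, 0)]
    H2 returns [[2, (-4, 0)]]
= [[2, (0, 0)], [2, (2, 0)], [2, (-4, 0)]]

Answer: [[2, (0, 0)], [2, (2, 0)], [2, (-4, 0)]]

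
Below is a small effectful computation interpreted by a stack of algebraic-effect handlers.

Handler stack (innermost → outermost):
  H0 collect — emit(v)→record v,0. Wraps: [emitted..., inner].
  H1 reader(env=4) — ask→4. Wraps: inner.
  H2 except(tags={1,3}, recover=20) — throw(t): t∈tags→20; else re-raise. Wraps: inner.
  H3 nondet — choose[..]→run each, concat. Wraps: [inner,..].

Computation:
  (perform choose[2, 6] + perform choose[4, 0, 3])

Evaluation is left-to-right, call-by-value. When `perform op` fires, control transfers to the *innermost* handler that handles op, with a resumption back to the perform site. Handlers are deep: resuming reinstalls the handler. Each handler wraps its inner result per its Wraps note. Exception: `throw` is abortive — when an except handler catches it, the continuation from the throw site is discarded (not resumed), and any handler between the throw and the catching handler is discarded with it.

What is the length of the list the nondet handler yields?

Step-by-step:
choose[2, 6] @ H3
  branch[0] choose=2:
    choose[4, 0, 3] @ H3
      branch[0] choose=4:
        H0 returns [6]
        H1 returns [6]
        H2 returns [6]
        H3 returns [[6]]
      branch[1] choose=0:
        H0 returns [2]
        H1 returns [2]
        H2 returns [2]
        H3 returns [[2]]
      branch[2] choose=3:
        H0 returns [5]
        H1 returns [5]
        H2 returns [5]
        H3 returns [[5]]
  branch[1] choose=6:
    choose[4, 0, 3] @ H3
      branch[0] choose=4:
        H0 returns [10]
        H1 returns [10]
        H2 returns [10]
        H3 returns [[10]]
      branch[1] choose=0:
        H0 returns [6]
        H1 returns [6]
        H2 returns [6]
        H3 returns [[6]]
      branch[2] choose=3:
        H0 returns [9]
        H1 returns [9]
        H2 returns [9]
        H3 returns [[9]]
= [[6], [2], [5], [10], [6], [9]]

Answer: 6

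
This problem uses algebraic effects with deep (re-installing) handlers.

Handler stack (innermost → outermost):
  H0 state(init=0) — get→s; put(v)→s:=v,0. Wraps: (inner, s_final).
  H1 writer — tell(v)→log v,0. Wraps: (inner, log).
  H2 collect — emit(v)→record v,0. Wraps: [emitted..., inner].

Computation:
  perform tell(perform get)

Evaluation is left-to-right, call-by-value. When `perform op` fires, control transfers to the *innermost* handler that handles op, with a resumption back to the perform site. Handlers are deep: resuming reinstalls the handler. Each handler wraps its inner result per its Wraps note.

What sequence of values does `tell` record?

Answer: (0)

Working:
get @ H0 ⇒ 0
tell(0) @ H1 ⇒ log+=0
H0 returns (0, 0)
H1 returns ((0, 0), (0))
H2 returns [((0, 0), (0))]
= [((0, 0), (0))]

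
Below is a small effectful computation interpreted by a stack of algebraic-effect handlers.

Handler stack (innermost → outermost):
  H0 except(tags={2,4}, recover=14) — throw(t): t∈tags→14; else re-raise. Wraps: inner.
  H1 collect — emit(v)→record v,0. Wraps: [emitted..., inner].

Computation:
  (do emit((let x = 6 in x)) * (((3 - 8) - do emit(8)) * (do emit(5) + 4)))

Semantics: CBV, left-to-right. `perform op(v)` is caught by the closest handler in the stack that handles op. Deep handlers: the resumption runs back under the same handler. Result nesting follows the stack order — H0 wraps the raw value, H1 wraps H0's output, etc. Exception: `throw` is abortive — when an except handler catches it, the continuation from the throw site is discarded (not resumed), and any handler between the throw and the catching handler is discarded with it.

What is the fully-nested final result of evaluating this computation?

Answer: [6, 8, 5, 0]

Working:
emit(6) @ H1 ⇒ out+=6
emit(8) @ H1 ⇒ out+=8
emit(5) @ H1 ⇒ out+=5
H0 returns 0
H1 returns [6, 8, 5, 0]
= [6, 8, 5, 0]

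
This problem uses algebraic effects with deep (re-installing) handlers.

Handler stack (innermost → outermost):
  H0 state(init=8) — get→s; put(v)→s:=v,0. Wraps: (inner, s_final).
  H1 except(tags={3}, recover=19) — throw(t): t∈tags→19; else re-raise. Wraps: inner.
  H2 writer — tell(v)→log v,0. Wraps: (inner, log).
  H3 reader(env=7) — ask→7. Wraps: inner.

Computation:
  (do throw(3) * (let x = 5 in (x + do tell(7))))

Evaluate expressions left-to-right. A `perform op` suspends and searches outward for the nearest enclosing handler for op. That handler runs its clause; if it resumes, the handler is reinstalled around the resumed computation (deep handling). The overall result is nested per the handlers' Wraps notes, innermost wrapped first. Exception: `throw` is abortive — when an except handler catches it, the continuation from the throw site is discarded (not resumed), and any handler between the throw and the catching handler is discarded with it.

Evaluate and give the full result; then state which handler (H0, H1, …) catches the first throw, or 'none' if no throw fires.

Step-by-step:
throw(3) @ H1 caught ⇒ 19
H2 returns (19, ())
H3 returns (19, ())
= (19, ())

Answer: (19, ()) ; first throw caught by: H1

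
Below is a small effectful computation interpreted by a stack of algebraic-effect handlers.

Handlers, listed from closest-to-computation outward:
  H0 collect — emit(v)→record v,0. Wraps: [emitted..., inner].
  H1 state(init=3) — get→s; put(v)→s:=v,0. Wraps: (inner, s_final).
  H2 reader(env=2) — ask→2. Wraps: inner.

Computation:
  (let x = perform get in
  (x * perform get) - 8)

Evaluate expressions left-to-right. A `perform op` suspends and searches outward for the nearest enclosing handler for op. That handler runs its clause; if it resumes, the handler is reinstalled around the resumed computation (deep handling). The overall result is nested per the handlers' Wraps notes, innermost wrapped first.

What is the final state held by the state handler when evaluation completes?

Step-by-step:
get @ H1 ⇒ 3
get @ H1 ⇒ 3
H0 returns [1]
H1 returns ([1], 3)
H2 returns ([1], 3)
= ([1], 3)

Answer: 3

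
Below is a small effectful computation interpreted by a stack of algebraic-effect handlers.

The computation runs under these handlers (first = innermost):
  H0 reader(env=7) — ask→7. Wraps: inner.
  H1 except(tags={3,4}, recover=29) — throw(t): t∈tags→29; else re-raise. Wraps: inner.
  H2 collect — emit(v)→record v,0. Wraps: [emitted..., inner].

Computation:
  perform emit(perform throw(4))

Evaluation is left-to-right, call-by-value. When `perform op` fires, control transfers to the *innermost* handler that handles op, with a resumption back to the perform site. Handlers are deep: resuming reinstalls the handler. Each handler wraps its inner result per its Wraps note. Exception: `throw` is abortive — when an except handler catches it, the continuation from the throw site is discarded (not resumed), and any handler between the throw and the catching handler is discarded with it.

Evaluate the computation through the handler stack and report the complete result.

Working:
throw(4) @ H1 caught ⇒ 29
H2 returns [29]
= [29]

Answer: [29]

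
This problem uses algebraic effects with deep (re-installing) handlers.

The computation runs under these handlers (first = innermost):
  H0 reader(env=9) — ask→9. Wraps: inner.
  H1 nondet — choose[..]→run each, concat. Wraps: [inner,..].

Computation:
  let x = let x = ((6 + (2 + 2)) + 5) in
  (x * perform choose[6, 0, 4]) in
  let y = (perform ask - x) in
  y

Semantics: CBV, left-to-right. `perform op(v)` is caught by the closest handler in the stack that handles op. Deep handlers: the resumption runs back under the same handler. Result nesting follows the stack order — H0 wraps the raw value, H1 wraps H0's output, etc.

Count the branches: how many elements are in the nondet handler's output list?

Evaluation trace:
choose[6, 0, 4] @ H1
  branch[0] choose=6:
    ask @ H0 ⇒ 9
    H0 returns -81
    H1 returns [-81]
  branch[1] choose=0:
    ask @ H0 ⇒ 9
    H0 returns 9
    H1 returns [9]
  branch[2] choose=4:
    ask @ H0 ⇒ 9
    H0 returns -51
    H1 returns [-51]
= [-81, 9, -51]

Answer: 3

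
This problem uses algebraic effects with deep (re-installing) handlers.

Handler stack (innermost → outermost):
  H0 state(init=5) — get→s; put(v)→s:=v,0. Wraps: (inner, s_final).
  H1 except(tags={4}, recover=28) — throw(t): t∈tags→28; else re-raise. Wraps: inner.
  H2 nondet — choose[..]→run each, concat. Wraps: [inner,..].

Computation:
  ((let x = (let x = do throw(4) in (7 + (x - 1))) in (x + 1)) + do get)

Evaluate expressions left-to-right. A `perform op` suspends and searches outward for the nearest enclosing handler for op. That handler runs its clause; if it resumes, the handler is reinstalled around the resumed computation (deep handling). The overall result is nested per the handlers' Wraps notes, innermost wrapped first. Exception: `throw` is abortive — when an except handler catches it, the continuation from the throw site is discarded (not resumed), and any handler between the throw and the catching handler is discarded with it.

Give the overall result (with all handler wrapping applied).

Step-by-step:
throw(4) @ H1 caught ⇒ 28
H2 returns [28]
= [28]

Answer: [28]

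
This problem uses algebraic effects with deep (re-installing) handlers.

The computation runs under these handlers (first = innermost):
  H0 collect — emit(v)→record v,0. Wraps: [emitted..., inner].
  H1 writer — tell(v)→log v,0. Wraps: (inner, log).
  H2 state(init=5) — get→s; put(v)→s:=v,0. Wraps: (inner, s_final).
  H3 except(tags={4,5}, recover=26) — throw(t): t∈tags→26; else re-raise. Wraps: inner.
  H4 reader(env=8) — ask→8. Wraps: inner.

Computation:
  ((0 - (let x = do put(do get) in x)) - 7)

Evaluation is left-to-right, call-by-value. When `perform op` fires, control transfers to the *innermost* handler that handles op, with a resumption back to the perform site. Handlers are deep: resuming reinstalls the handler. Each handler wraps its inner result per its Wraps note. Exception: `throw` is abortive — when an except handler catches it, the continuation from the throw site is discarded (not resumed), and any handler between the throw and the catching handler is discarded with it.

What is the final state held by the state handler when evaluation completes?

Working:
get @ H2 ⇒ 5
put(5) @ H2 ⇒ s:=5
H0 returns [-7]
H1 returns ([-7], ())
H2 returns (([-7], ()), 5)
H3 returns (([-7], ()), 5)
H4 returns (([-7], ()), 5)
= (([-7], ()), 5)

Answer: 5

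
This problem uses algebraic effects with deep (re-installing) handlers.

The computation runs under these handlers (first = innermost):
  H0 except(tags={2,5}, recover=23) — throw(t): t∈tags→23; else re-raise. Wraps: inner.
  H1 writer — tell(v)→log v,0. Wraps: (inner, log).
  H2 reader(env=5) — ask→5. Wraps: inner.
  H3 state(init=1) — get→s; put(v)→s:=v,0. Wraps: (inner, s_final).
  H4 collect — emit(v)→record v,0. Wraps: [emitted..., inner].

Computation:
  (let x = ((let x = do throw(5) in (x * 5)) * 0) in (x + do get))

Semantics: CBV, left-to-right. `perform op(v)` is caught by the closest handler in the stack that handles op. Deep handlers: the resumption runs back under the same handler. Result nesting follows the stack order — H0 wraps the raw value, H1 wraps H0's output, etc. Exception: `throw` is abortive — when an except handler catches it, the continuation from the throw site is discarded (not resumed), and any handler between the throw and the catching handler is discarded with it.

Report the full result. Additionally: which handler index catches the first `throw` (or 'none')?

Answer: [((23, ()), 1)] ; first throw caught by: H0

Working:
throw(5) @ H0 caught ⇒ 23
H1 returns (23, ())
H2 returns (23, ())
H3 returns ((23, ()), 1)
H4 returns [((23, ()), 1)]
= [((23, ()), 1)]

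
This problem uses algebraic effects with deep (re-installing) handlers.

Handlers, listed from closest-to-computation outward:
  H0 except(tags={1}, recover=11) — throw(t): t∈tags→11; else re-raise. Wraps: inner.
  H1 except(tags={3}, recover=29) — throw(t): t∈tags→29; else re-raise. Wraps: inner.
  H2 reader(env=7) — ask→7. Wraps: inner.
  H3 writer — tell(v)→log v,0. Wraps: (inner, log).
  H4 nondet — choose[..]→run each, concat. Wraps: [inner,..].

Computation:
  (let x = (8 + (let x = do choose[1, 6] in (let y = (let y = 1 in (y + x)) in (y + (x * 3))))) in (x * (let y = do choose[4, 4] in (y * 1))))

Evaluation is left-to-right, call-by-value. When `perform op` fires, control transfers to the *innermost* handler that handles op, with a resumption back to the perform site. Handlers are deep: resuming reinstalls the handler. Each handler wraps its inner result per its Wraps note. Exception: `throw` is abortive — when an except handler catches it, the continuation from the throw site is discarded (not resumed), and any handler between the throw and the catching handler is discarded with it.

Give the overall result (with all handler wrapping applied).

Working:
choose[1, 6] @ H4
  branch[0] choose=1:
    choose[4, 4] @ H4
      branch[0] choose=4:
        H0 returns 52
        H1 returns 52
        H2 returns 52
        H3 returns (52, ())
        H4 returns [(52, ())]
      branch[1] choose=4:
        H0 returns 52
        H1 returns 52
        H2 returns 52
        H3 returns (52, ())
        H4 returns [(52, ())]
  branch[1] choose=6:
    choose[4, 4] @ H4
      branch[0] choose=4:
        H0 returns 132
        H1 returns 132
        H2 returns 132
        H3 returns (132, ())
        H4 returns [(132, ())]
      branch[1] choose=4:
        H0 returns 132
        H1 returns 132
        H2 returns 132
        H3 returns (132, ())
        H4 returns [(132, ())]
= [(52, ()), (52, ()), (132, ()), (132, ())]

Answer: [(52, ()), (52, ()), (132, ()), (132, ())]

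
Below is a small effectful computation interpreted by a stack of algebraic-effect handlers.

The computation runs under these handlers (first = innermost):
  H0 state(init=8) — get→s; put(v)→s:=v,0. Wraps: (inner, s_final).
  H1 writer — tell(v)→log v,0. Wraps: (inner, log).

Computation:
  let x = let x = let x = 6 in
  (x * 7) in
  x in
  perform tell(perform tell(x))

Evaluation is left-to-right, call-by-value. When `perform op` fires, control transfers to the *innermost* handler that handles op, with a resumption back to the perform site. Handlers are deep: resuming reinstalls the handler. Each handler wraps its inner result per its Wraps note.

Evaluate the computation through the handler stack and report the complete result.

Answer: ((0, 8), (42, 0))

Working:
tell(42) @ H1 ⇒ log+=42
tell(0) @ H1 ⇒ log+=0
H0 returns (0, 8)
H1 returns ((0, 8), (42, 0))
= ((0, 8), (42, 0))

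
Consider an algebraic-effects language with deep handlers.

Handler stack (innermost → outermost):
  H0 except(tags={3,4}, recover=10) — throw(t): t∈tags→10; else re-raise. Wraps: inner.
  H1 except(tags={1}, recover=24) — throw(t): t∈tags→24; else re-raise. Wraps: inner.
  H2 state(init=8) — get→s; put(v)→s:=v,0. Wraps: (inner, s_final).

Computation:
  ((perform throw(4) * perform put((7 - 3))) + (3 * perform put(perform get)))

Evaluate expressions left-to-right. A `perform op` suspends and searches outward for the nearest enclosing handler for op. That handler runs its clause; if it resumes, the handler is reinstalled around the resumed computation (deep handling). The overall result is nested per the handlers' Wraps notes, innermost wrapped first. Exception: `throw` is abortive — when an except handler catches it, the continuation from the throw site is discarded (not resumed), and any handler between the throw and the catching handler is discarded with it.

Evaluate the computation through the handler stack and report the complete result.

Working:
throw(4) @ H0 caught ⇒ 10
H1 returns 10
H2 returns (10, 8)
= (10, 8)

Answer: (10, 8)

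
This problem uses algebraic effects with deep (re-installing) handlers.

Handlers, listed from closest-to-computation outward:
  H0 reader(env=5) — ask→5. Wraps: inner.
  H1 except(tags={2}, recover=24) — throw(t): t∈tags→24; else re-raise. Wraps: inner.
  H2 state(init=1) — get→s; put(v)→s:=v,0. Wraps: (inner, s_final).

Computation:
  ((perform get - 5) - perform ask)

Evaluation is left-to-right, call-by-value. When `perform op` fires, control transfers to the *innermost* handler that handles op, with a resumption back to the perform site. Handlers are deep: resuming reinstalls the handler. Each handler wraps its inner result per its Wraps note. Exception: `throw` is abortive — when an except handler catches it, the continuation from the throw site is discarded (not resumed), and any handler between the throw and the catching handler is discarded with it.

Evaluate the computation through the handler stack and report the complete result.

Working:
get @ H2 ⇒ 1
ask @ H0 ⇒ 5
H0 returns -9
H1 returns -9
H2 returns (-9, 1)
= (-9, 1)

Answer: (-9, 1)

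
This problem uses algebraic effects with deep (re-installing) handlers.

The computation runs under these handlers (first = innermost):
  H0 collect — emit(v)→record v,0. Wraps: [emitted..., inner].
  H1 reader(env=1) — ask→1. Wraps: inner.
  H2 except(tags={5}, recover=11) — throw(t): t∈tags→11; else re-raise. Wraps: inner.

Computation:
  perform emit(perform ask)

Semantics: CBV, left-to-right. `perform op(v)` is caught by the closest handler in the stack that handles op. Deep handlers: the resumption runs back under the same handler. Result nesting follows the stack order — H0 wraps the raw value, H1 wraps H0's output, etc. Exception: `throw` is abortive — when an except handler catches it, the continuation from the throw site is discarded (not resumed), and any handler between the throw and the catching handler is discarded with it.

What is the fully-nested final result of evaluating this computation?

Answer: [1, 0]

Step-by-step:
ask @ H1 ⇒ 1
emit(1) @ H0 ⇒ out+=1
H0 returns [1, 0]
H1 returns [1, 0]
H2 returns [1, 0]
= [1, 0]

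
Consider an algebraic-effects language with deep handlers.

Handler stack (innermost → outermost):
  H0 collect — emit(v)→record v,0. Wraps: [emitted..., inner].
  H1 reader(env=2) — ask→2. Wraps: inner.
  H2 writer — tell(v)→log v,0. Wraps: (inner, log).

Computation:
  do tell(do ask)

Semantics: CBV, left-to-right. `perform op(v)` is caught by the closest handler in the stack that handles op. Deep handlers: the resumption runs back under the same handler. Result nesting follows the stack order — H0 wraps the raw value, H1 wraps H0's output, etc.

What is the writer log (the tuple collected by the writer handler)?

Answer: (2)

Working:
ask @ H1 ⇒ 2
tell(2) @ H2 ⇒ log+=2
H0 returns [0]
H1 returns [0]
H2 returns ([0], (2))
= ([0], (2))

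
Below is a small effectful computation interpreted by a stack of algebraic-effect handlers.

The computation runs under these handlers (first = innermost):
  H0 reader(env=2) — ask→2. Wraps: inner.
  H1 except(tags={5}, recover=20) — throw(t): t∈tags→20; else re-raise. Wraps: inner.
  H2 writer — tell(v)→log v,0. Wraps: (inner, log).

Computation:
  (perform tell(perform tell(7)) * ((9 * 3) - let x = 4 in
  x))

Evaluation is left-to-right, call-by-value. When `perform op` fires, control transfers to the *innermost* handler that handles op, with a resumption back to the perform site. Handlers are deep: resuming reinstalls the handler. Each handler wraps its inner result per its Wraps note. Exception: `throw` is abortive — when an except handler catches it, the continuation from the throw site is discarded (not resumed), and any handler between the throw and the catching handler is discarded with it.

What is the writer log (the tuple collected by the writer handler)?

Evaluation trace:
tell(7) @ H2 ⇒ log+=7
tell(0) @ H2 ⇒ log+=0
H0 returns 0
H1 returns 0
H2 returns (0, (7, 0))
= (0, (7, 0))

Answer: (7, 0)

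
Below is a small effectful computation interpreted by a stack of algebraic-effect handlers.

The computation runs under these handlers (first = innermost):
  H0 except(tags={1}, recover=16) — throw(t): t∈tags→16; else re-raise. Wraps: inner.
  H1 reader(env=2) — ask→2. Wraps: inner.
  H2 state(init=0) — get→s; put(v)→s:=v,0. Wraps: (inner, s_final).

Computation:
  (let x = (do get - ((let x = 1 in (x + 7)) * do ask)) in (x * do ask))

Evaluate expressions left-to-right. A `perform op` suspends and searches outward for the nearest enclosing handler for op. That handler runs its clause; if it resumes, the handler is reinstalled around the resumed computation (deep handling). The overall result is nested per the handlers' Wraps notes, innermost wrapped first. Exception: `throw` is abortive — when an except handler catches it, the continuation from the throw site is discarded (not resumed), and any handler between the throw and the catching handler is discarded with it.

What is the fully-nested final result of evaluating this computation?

Evaluation trace:
get @ H2 ⇒ 0
ask @ H1 ⇒ 2
ask @ H1 ⇒ 2
H0 returns -32
H1 returns -32
H2 returns (-32, 0)
= (-32, 0)

Answer: (-32, 0)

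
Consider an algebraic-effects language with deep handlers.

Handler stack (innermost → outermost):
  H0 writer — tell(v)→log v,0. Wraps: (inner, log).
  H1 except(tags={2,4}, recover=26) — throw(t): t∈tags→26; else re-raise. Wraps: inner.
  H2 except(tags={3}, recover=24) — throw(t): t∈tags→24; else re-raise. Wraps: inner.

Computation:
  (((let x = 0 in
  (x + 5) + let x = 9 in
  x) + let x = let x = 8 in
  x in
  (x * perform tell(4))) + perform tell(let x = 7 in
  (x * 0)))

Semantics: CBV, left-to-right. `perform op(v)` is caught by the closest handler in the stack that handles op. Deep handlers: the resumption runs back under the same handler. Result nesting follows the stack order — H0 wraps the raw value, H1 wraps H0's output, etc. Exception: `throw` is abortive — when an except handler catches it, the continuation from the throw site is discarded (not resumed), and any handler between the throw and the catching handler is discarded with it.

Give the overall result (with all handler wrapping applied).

Evaluation trace:
tell(4) @ H0 ⇒ log+=4
tell(0) @ H0 ⇒ log+=0
H0 returns (14, (4, 0))
H1 returns (14, (4, 0))
H2 returns (14, (4, 0))
= (14, (4, 0))

Answer: (14, (4, 0))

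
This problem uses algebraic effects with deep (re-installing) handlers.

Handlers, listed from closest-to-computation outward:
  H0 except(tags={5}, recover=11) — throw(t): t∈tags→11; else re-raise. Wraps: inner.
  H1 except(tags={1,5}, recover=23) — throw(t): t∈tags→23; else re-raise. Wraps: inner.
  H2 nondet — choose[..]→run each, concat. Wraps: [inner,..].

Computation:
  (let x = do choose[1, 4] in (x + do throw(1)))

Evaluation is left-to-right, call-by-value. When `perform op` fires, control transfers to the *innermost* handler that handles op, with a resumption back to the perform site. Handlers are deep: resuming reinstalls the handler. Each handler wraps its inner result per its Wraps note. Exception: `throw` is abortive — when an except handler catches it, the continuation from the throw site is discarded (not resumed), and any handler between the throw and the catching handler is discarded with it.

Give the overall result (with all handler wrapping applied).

Working:
choose[1, 4] @ H2
  branch[0] choose=1:
    throw(1) @ H0 re-raised
    throw(1) @ H1 caught ⇒ 23
    H2 returns [23]
  branch[1] choose=4:
    throw(1) @ H0 re-raised
    throw(1) @ H1 caught ⇒ 23
    H2 returns [23]
= [23, 23]

Answer: [23, 23]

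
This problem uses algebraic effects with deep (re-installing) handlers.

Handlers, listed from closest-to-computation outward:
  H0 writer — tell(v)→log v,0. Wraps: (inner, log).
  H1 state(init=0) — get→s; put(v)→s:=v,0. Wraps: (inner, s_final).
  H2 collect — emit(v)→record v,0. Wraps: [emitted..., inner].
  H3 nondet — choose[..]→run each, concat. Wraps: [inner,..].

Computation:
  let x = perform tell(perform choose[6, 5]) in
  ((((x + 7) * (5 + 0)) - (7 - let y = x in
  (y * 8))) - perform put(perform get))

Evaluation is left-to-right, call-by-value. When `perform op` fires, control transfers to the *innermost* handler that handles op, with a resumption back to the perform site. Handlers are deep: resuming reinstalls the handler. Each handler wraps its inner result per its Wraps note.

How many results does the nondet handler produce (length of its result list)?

Step-by-step:
choose[6, 5] @ H3
  branch[0] choose=6:
    tell(6) @ H0 ⇒ log+=6
    get @ H1 ⇒ 0
    put(0) @ H1 ⇒ s:=0
    H0 returns (28, (6))
    H1 returns ((28, (6)), 0)
    H2 returns [((28, (6)), 0)]
    H3 returns [[((28, (6)), 0)]]
  branch[1] choose=5:
    tell(5) @ H0 ⇒ log+=5
    get @ H1 ⇒ 0
    put(0) @ H1 ⇒ s:=0
    H0 returns (28, (5))
    H1 returns ((28, (5)), 0)
    H2 returns [((28, (5)), 0)]
    H3 returns [[((28, (5)), 0)]]
= [[((28, (6)), 0)], [((28, (5)), 0)]]

Answer: 2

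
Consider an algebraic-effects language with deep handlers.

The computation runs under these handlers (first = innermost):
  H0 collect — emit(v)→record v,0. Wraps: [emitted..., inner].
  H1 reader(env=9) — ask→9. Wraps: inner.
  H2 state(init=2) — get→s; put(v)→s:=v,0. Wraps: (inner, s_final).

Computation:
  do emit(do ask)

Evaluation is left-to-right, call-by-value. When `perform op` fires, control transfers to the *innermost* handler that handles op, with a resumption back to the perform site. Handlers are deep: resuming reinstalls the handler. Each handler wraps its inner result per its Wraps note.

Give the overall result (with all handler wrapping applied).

Answer: ([9, 0], 2)

Working:
ask @ H1 ⇒ 9
emit(9) @ H0 ⇒ out+=9
H0 returns [9, 0]
H1 returns [9, 0]
H2 returns ([9, 0], 2)
= ([9, 0], 2)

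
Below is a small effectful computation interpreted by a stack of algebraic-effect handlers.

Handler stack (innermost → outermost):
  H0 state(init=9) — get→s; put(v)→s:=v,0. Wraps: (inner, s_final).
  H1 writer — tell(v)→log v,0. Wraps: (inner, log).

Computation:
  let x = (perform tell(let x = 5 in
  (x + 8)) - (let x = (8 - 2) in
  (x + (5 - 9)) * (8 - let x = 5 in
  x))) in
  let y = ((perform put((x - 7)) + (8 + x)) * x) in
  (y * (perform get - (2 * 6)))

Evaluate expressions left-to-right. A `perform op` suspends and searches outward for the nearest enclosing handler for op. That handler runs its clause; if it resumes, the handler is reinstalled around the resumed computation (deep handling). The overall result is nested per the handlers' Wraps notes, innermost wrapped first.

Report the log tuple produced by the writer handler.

Answer: (13)

Working:
tell(13) @ H1 ⇒ log+=13
put(-13) @ H0 ⇒ s:=-13
get @ H0 ⇒ -13
H0 returns (300, -13)
H1 returns ((300, -13), (13))
= ((300, -13), (13))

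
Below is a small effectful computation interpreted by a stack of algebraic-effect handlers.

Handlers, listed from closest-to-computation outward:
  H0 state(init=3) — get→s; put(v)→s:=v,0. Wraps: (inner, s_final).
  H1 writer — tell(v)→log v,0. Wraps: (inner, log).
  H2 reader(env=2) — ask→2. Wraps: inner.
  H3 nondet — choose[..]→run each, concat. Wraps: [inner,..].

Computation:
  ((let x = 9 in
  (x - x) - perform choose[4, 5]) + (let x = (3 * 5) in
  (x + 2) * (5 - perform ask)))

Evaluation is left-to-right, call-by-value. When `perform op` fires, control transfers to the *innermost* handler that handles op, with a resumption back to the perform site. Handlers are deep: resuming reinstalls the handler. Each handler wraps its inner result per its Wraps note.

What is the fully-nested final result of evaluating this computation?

Answer: [((47, 3), ()), ((46, 3), ())]

Working:
choose[4, 5] @ H3
  branch[0] choose=4:
    ask @ H2 ⇒ 2
    H0 returns (47, 3)
    H1 returns ((47, 3), ())
    H2 returns ((47, 3), ())
    H3 returns [((47, 3), ())]
  branch[1] choose=5:
    ask @ H2 ⇒ 2
    H0 returns (46, 3)
    H1 returns ((46, 3), ())
    H2 returns ((46, 3), ())
    H3 returns [((46, 3), ())]
= [((47, 3), ()), ((46, 3), ())]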